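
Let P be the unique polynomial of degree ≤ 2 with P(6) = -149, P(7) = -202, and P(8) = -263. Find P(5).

Using the Lagrange interpolation formula with nodes 6, 7, 8:
  L_0(t) = (t - 7)(t - 8) / 2
  L_1(t) = (t - 6)(t - 8) / -1
  L_2(t) = (t - 6)(t - 7) / 2
Then P(t) = -149·L_0(t) - 202·L_1(t) - 263·L_2(t).
Expanding and collecting terms gives P(t) = -4t² - t + 1.
Evaluating at t = 5: P(5) = -104.

-104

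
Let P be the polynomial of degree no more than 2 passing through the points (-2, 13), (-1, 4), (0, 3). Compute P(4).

79

Write P(x) = ax^2 + bx + c. Substituting each data point gives a linear system:
  4a - 2b + c = 13
  a - b + c = 4
  c = 3
Solving the system yields a = 4, b = 3, c = 3.
So P(x) = 4x² + 3x + 3.
Then P(4) = 79.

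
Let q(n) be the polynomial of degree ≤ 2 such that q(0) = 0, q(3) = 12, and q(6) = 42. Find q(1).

Forward differences of the values at n = 0, 3, 6:
  q  : 0  12  42
  Δ  : 12  30
  Δ^2: 18
The second differences are constant, confirming degree 2.
Interpolating (Newton forward form) and evaluating at n = 1 gives q(1) = 2.

2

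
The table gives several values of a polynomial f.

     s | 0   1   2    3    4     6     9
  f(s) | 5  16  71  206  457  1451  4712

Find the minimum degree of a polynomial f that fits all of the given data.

3

Divided differences on the nodes 0, 1, 2, 3, 4, 6, 9:
  order 0: 5  16  71  206  457  1451  4712
  order 1: 11  55  135  251  497  1087
  order 2: 22  40  58  82  118
  order 3: 6  6  6  6
  order 4: 0  0  0
  order 5: 0  0
  order 6: 0
The order-3 divided differences are all 6 (nonzero) and every higher order vanishes, so the data lies on a polynomial of degree exactly 3.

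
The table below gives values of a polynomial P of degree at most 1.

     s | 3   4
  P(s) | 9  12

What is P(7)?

21

Using the Lagrange interpolation formula with nodes 3, 4:
  L_0(s) = (s - 4) / -1
  L_1(s) = (s - 3) / 1
Then P(s) = 9·L_0(s) + 12·L_1(s).
Expanding and collecting terms gives P(s) = 3s.
Evaluating at s = 7: P(7) = 21.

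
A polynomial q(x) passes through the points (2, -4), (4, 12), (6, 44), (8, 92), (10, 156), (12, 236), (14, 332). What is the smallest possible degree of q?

Forward differences of the values at x = 2, 4, 6, 8, 10, 12, 14:
  q  : -4  12  44  92  156  236  332
  Δ  : 16  32  48  64  80  96
  Δ^2: 16  16  16  16  16
  Δ^3: 0  0  0  0
  Δ^4: 0  0  0
  Δ^5: 0  0
  Δ^6: 0
The second differences are constant (16) and nonzero, while all higher differences vanish, so the minimal degree is 2.

2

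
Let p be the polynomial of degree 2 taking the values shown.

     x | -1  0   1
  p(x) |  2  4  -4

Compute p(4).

-88

Forward differences of the values at x = -1, 0, 1:
  p  : 2  4  -4
  Δ  : 2  -8
  Δ^2: -10
The second differences are constant, confirming degree 2.
Interpolating (Newton forward form) and evaluating at x = 4 gives p(4) = -88.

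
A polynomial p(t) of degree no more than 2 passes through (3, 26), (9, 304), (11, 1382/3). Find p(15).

870

Using the Lagrange interpolation formula with nodes 3, 9, 11:
  L_0(t) = (t - 9)(t - 11) / 48
  L_1(t) = (t - 3)(t - 11) / -12
  L_2(t) = (t - 3)(t - 9) / 16
Then p(t) = 26·L_0(t) + 304·L_1(t) + 1382/3·L_2(t).
Expanding and collecting terms gives p(t) = 4t² - (5/3)t - 5.
Evaluating at t = 15: p(15) = 870.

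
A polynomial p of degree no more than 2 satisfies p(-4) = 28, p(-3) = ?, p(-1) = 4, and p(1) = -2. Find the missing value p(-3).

18

The 3 known points determine the degree-2 polynomial uniquely.
Write p(x) = ax^2 + bx + c. Substituting each data point gives a linear system:
  16a - 4b + c = 28
  a - b + c = 4
  a + b + c = -2
Solving the system yields a = 1, b = -3, c = 0.
So p(x) = x^2 - 3x.
Then p(-3) = 18.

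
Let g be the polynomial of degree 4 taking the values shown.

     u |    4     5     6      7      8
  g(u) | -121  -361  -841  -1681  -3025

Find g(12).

-17161

Using the Lagrange interpolation formula with nodes 4, 5, 6, 7, 8:
  L_0(u) = (u - 5)(u - 6)(u - 7)(u - 8) / 24
  L_1(u) = (u - 4)(u - 6)(u - 7)(u - 8) / -6
  L_2(u) = (u - 4)(u - 5)(u - 7)(u - 8) / 4
  L_3(u) = (u - 4)(u - 5)(u - 6)(u - 8) / -6
  L_4(u) = (u - 4)(u - 5)(u - 6)(u - 7) / 24
Then g(u) = -121·L_0(u) - 361·L_1(u) - 841·L_2(u) - 1681·L_3(u) - 3025·L_4(u).
Expanding and collecting terms gives g(u) = -u⁴ + 2u³ + u² - 2u - 1.
Evaluating at u = 12: g(12) = -17161.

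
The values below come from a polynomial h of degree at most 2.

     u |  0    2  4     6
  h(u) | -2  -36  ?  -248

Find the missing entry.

-118

On equispaced nodes a degree-2 polynomial has vanishing third forward difference, so
  - h(0) + 3·h(2) - 3·h(4) + h(6) = 0.
Substituting the known values and solving for h(4):
  -3·h(4) = 354
  h(4) = -118.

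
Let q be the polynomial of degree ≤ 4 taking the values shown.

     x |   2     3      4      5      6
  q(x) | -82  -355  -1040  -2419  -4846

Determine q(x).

q(x) = -3x^4 - 5x^3 + 4x^2 - 3x - 4

Using the Lagrange interpolation formula with nodes 2, 3, 4, 5, 6:
  L_0(x) = (x - 3)(x - 4)(x - 5)(x - 6) / 24
  L_1(x) = (x - 2)(x - 4)(x - 5)(x - 6) / -6
  L_2(x) = (x - 2)(x - 3)(x - 5)(x - 6) / 4
  L_3(x) = (x - 2)(x - 3)(x - 4)(x - 6) / -6
  L_4(x) = (x - 2)(x - 3)(x - 4)(x - 5) / 24
Then q(x) = -82·L_0(x) - 355·L_1(x) - 1040·L_2(x) - 2419·L_3(x) - 4846·L_4(x).
Expanding and collecting terms gives q(x) = -3x^4 - 5x^3 + 4x^2 - 3x - 4.
Check: q(6) = -4846. ✓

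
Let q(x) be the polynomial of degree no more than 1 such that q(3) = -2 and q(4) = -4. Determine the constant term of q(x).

4

Write q(x) = ax + b. Substituting each data point gives a linear system:
  3a + b = -2
  4a + b = -4
Solving the system yields a = -2, b = 4.
So q(x) = -2x + 4.
The constant term is 4.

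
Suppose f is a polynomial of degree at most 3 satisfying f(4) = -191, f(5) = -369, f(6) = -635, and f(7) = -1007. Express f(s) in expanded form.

f(s) = -3s^3 + s^2 - 4s + 1

Using the Lagrange interpolation formula with nodes 4, 5, 6, 7:
  L_0(s) = (s - 5)(s - 6)(s - 7) / -6
  L_1(s) = (s - 4)(s - 6)(s - 7) / 2
  L_2(s) = (s - 4)(s - 5)(s - 7) / -2
  L_3(s) = (s - 4)(s - 5)(s - 6) / 6
Then f(s) = -191·L_0(s) - 369·L_1(s) - 635·L_2(s) - 1007·L_3(s).
Expanding and collecting terms gives f(s) = -3s^3 + s^2 - 4s + 1.
Check: f(4) = -191. ✓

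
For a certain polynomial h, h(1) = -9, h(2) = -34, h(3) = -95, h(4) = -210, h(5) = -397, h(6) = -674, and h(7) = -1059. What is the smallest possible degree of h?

Forward differences of the values at t = 1, 2, 3, 4, 5, 6, 7:
  h  : -9  -34  -95  -210  -397  -674  -1059
  Δ  : -25  -61  -115  -187  -277  -385
  Δ^2: -36  -54  -72  -90  -108
  Δ^3: -18  -18  -18  -18
  Δ^4: 0  0  0
  Δ^5: 0  0
  Δ^6: 0
The third differences are constant (-18) and nonzero, while all higher differences vanish, so the minimal degree is 3.

3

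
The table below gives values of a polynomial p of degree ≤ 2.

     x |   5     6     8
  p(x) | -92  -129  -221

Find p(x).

p(x) = -3x^2 - 4x + 3

Write p(x) = ax^2 + bx + c. Substituting each data point gives a linear system:
  25a + 5b + c = -92
  36a + 6b + c = -129
  64a + 8b + c = -221
Solving the system yields a = -3, b = -4, c = 3.
So p(x) = -3x² - 4x + 3.
Check: p(8) = -221. ✓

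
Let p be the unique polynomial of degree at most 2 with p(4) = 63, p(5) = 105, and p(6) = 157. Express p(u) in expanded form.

p(u) = 5u^2 - 3u - 5

Using the Lagrange interpolation formula with nodes 4, 5, 6:
  L_0(u) = (u - 5)(u - 6) / 2
  L_1(u) = (u - 4)(u - 6) / -1
  L_2(u) = (u - 4)(u - 5) / 2
Then p(u) = 63·L_0(u) + 105·L_1(u) + 157·L_2(u).
Expanding and collecting terms gives p(u) = 5u^2 - 3u - 5.
Check: p(6) = 157. ✓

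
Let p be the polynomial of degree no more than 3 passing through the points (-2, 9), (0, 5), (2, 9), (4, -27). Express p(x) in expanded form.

p(x) = -x^3 + x^2 + 4x + 5

Write p(x) = ax^3 + bx^2 + cx + d. Substituting each data point gives a linear system:
  -8a + 4b - 2c + d = 9
  d = 5
  8a + 4b + 2c + d = 9
  64a + 16b + 4c + d = -27
Solving the system yields a = -1, b = 1, c = 4, d = 5.
So p(x) = -x³ + x² + 4x + 5.
Check: p(4) = -27. ✓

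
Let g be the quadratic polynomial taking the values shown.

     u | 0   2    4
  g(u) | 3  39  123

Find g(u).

Write g(u) = au^2 + bu + c. Substituting each data point gives a linear system:
  c = 3
  4a + 2b + c = 39
  16a + 4b + c = 123
Solving the system yields a = 6, b = 6, c = 3.
So g(u) = 6u² + 6u + 3.
Check: g(2) = 39. ✓

g(u) = 6u^2 + 6u + 3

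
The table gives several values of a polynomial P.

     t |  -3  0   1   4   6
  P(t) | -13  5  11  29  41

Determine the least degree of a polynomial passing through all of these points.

Divided differences on the nodes -3, 0, 1, 4, 6:
  order 0: -13  5  11  29  41
  order 1: 6  6  6  6
  order 2: 0  0  0
  order 3: 0  0
  order 4: 0
The order-1 divided differences are all 6 (nonzero) and every higher order vanishes, so the data lies on a polynomial of degree exactly 1.

1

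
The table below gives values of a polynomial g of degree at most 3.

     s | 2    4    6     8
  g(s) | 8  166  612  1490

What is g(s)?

Write g(s) = as^3 + bs^2 + cs + d. Substituting each data point gives a linear system:
  8a + 4b + 2c + d = 8
  64a + 16b + 4c + d = 166
  216a + 36b + 6c + d = 612
  512a + 64b + 8c + d = 1490
Solving the system yields a = 3, b = 0, c = -5, d = -6.
So g(s) = 3s³ - 5s - 6.
Check: g(4) = 166. ✓

g(s) = 3s^3 - 5s - 6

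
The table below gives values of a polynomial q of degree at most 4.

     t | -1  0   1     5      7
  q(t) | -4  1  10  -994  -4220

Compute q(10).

Using the Lagrange interpolation formula with nodes -1, 0, 1, 5, 7:
  L_0(t) = t(t - 1)(t - 5)(t - 7) / 96
  L_1(t) = (t + 1)(t - 1)(t - 5)(t - 7) / -35
  L_2(t) = (t + 1)t(t - 5)(t - 7) / 48
  L_3(t) = (t + 1)t(t - 1)(t - 7) / -240
  L_4(t) = (t + 1)t(t - 1)(t - 5) / 672
Then q(t) = -4·L_0(t) + 1·L_1(t) + 10·L_2(t) - 994·L_3(t) - 4220·L_4(t).
Expanding and collecting terms gives q(t) = -2t^4 + t^3 + 4t^2 + 6t + 1.
Evaluating at t = 10: q(10) = -18539.

-18539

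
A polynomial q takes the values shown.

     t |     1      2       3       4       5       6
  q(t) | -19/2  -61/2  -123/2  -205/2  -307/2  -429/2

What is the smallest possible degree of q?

Forward differences of the values at t = 1, 2, 3, 4, 5, 6:
  q  : -19/2  -61/2  -123/2  -205/2  -307/2  -429/2
  Δ  : -21  -31  -41  -51  -61
  Δ^2: -10  -10  -10  -10
  Δ^3: 0  0  0
  Δ^4: 0  0
  Δ^5: 0
The second differences are constant (-10) and nonzero, while all higher differences vanish, so the minimal degree is 2.

2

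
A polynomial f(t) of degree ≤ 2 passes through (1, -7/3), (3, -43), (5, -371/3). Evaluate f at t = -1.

Write f(t) = at^2 + bt + c. Substituting each data point gives a linear system:
  a + b + c = -7/3
  9a + 3b + c = -43
  25a + 5b + c = -371/3
Solving the system yields a = -5, b = -1/3, c = 3.
So f(t) = -5t^2 - (1/3)t + 3.
Then f(-1) = -5/3.

-5/3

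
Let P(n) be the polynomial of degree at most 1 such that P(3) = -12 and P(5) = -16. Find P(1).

-8

Write P(n) = an + b. Substituting each data point gives a linear system:
  3a + b = -12
  5a + b = -16
Solving the system yields a = -2, b = -6.
So P(n) = -2n - 6.
Then P(1) = -8.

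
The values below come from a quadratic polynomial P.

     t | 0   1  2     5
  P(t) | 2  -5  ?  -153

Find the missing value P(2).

The 3 known points determine the degree-2 polynomial uniquely.
Write P(t) = at^2 + bt + c. Substituting each data point gives a linear system:
  c = 2
  a + b + c = -5
  25a + 5b + c = -153
Solving the system yields a = -6, b = -1, c = 2.
So P(t) = -6t^2 - t + 2.
Then P(2) = -24.

-24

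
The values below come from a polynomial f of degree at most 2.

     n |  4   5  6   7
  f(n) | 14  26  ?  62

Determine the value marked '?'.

42

On equispaced nodes a degree-2 polynomial has vanishing third forward difference, so
  - f(4) + 3·f(5) - 3·f(6) + f(7) = 0.
Substituting the known values and solving for f(6):
  -3·f(6) = -126
  f(6) = 42.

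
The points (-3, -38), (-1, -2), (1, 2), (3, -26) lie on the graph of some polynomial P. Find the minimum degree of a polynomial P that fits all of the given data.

Forward differences of the values at t = -3, -1, 1, 3:
  P  : -38  -2  2  -26
  Δ  : 36  4  -28
  Δ^2: -32  -32
  Δ^3: 0
The second differences are constant (-32) and nonzero, while all higher differences vanish, so the minimal degree is 2.

2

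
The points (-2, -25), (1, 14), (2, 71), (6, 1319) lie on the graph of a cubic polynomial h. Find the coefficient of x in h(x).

Write h(x) = ax^3 + bx^2 + cx + d. Substituting each data point gives a linear system:
  -8a + 4b - 2c + d = -25
  a + b + c + d = 14
  8a + 4b + 2c + d = 71
  216a + 36b + 6c + d = 1319
Solving the system yields a = 5, b = 6, c = 4, d = -1.
So h(x) = 5x^3 + 6x^2 + 4x - 1.
The coefficient of x is 4.

4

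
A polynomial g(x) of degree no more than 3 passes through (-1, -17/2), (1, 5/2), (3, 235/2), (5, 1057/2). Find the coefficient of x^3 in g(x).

Write g(x) = ax^3 + bx^2 + cx + d. Substituting each data point gives a linear system:
  -a + b - c + d = -17/2
  a + b + c + d = 5/2
  27a + 9b + 3c + d = 235/2
  125a + 25b + 5c + d = 1057/2
Solving the system yields a = 4, b = 1, c = 3/2, d = -4.
So g(x) = 4x³ + x² + (3/2)x - 4.
The leading coefficient is 4.

4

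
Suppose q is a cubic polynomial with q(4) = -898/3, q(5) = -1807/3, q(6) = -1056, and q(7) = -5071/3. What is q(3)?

-117

Write q(x) = ax^3 + bx^2 + cx + d. Substituting each data point gives a linear system:
  64a + 16b + 4c + d = -898/3
  125a + 25b + 5c + d = -1807/3
  216a + 36b + 6c + d = -1056
  343a + 49b + 7c + d = -5071/3
Solving the system yields a = -5, b = -1/3, c = 5, d = 6.
So q(x) = -5x^3 - (1/3)x^2 + 5x + 6.
Then q(3) = -117.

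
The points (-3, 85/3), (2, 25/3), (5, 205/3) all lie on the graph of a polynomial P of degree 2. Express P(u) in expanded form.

P(u) = 3u^2 - u - 5/3

Using the Lagrange interpolation formula with nodes -3, 2, 5:
  L_0(u) = (u - 2)(u - 5) / 40
  L_1(u) = (u + 3)(u - 5) / -15
  L_2(u) = (u + 3)(u - 2) / 24
Then P(u) = 85/3·L_0(u) + 25/3·L_1(u) + 205/3·L_2(u).
Expanding and collecting terms gives P(u) = 3u^2 - u - 5/3.
Check: P(2) = 25/3. ✓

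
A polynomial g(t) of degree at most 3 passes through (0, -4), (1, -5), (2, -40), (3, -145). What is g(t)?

Write g(t) = at^3 + bt^2 + ct + d. Substituting each data point gives a linear system:
  d = -4
  a + b + c + d = -5
  8a + 4b + 2c + d = -40
  27a + 9b + 3c + d = -145
Solving the system yields a = -6, b = 1, c = 4, d = -4.
So g(t) = -6t³ + t² + 4t - 4.
Check: g(3) = -145. ✓

g(t) = -6t^3 + t^2 + 4t - 4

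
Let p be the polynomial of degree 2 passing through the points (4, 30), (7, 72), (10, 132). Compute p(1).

Using the Lagrange interpolation formula with nodes 4, 7, 10:
  L_0(n) = (n - 7)(n - 10) / 18
  L_1(n) = (n - 4)(n - 10) / -9
  L_2(n) = (n - 4)(n - 7) / 18
Then p(n) = 30·L_0(n) + 72·L_1(n) + 132·L_2(n).
Expanding and collecting terms gives p(n) = n² + 3n + 2.
Evaluating at n = 1: p(1) = 6.

6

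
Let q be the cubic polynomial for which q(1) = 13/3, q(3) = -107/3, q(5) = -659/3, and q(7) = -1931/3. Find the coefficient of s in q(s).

Write q(s) = as^3 + bs^2 + cs + d. Substituting each data point gives a linear system:
  a + b + c + d = 13/3
  27a + 9b + 3c + d = -107/3
  125a + 25b + 5c + d = -659/3
  343a + 49b + 7c + d = -1931/3
Solving the system yields a = -2, b = 0, c = 6, d = 1/3.
So q(s) = -2s^3 + 6s + 1/3.
The coefficient of s is 6.

6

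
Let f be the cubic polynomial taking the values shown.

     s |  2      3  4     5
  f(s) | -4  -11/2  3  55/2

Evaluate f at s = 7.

297/2

Write f(s) = as^3 + bs^2 + cs + d. Substituting each data point gives a linear system:
  8a + 4b + 2c + d = -4
  27a + 9b + 3c + d = -11/2
  64a + 16b + 4c + d = 3
  125a + 25b + 5c + d = 55/2
Solving the system yields a = 1, b = -4, c = -1/2, d = 5.
So f(s) = s³ - 4s² - (1/2)s + 5.
Then f(7) = 297/2.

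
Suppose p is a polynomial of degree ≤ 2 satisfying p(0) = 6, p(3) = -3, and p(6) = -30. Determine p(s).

p(s) = -s^2 + 6

Using the Lagrange interpolation formula with nodes 0, 3, 6:
  L_0(s) = (s - 3)(s - 6) / 18
  L_1(s) = s(s - 6) / -9
  L_2(s) = s(s - 3) / 18
Then p(s) = 6·L_0(s) - 3·L_1(s) - 30·L_2(s).
Expanding and collecting terms gives p(s) = -s^2 + 6.
Check: p(6) = -30. ✓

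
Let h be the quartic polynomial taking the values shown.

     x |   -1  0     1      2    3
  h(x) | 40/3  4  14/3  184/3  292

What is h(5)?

6322/3

Forward differences of the values at x = -1, 0, 1, 2, 3:
  h  : 40/3  4  14/3  184/3  292
  Δ  : -28/3  2/3  170/3  692/3
  Δ^2: 10  56  174
  Δ^3: 46  118
  Δ^4: 72
The fourth differences are constant, confirming degree 4.
Interpolating (Newton forward form) and evaluating at x = 5 gives h(5) = 6322/3.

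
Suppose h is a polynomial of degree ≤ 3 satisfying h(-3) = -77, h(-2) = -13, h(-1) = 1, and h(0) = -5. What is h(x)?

h(x) = 5x^3 + 5x^2 - 6x - 5

Write h(x) = ax^3 + bx^2 + cx + d. Substituting each data point gives a linear system:
  -27a + 9b - 3c + d = -77
  -8a + 4b - 2c + d = -13
  -a + b - c + d = 1
  d = -5
Solving the system yields a = 5, b = 5, c = -6, d = -5.
So h(x) = 5x^3 + 5x^2 - 6x - 5.
Check: h(0) = -5. ✓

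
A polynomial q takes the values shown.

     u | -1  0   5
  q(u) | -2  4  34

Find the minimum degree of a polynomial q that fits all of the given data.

Divided differences on the nodes -1, 0, 5:
  order 0: -2  4  34
  order 1: 6  6
  order 2: 0
The order-1 divided differences are all 6 (nonzero) and every higher order vanishes, so the data lies on a polynomial of degree exactly 1.

1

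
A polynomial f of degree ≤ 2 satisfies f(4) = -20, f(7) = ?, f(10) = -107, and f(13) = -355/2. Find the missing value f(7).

-109/2

On equispaced nodes a degree-2 polynomial has vanishing third forward difference, so
  - f(4) + 3·f(7) - 3·f(10) + f(13) = 0.
Substituting the known values and solving for f(7):
  3·f(7) = -327/2
  f(7) = -109/2.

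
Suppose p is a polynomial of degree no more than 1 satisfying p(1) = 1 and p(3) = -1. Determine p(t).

Using the Lagrange interpolation formula with nodes 1, 3:
  L_0(t) = (t - 3) / -2
  L_1(t) = (t - 1) / 2
Then p(t) = 1·L_0(t) - 1·L_1(t).
Expanding and collecting terms gives p(t) = -t + 2.
Check: p(1) = 1. ✓

p(t) = -t + 2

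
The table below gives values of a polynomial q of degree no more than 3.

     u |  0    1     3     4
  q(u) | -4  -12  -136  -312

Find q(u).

Using the Lagrange interpolation formula with nodes 0, 1, 3, 4:
  L_0(u) = (u - 1)(u - 3)(u - 4) / -12
  L_1(u) = u(u - 3)(u - 4) / 6
  L_2(u) = u(u - 1)(u - 4) / -6
  L_3(u) = u(u - 1)(u - 3) / 12
Then q(u) = -4·L_0(u) - 12·L_1(u) - 136·L_2(u) - 312·L_3(u).
Expanding and collecting terms gives q(u) = -5u^3 + 2u^2 - 5u - 4.
Check: q(3) = -136. ✓

q(u) = -5u^3 + 2u^2 - 5u - 4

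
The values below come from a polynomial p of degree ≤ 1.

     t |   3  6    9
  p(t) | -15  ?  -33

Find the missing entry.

On equispaced nodes a degree-1 polynomial has vanishing second forward difference, so
  p(3) - 2·p(6) + p(9) = 0.
Substituting the known values and solving for p(6):
  -2·p(6) = 48
  p(6) = -24.

-24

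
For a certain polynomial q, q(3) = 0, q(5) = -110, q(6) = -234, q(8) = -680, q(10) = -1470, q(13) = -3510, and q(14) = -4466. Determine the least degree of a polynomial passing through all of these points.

Divided differences on the nodes 3, 5, 6, 8, 10, 13, 14:
  order 0: 0  -110  -234  -680  -1470  -3510  -4466
  order 1: -55  -124  -223  -395  -680  -956
  order 2: -23  -33  -43  -57  -69
  order 3: -2  -2  -2  -2
  order 4: 0  0  0
  order 5: 0  0
  order 6: 0
The order-3 divided differences are all -2 (nonzero) and every higher order vanishes, so the data lies on a polynomial of degree exactly 3.

3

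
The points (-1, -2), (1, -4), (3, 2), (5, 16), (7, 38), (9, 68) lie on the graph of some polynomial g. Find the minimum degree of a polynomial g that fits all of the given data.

Forward differences of the values at s = -1, 1, 3, 5, 7, 9:
  g  : -2  -4  2  16  38  68
  Δ  : -2  6  14  22  30
  Δ^2: 8  8  8  8
  Δ^3: 0  0  0
  Δ^4: 0  0
  Δ^5: 0
The second differences are constant (8) and nonzero, while all higher differences vanish, so the minimal degree is 2.

2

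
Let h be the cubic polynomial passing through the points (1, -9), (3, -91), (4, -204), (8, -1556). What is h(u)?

Using the Lagrange interpolation formula with nodes 1, 3, 4, 8:
  L_0(u) = (u - 3)(u - 4)(u - 8) / -42
  L_1(u) = (u - 1)(u - 4)(u - 8) / 10
  L_2(u) = (u - 1)(u - 3)(u - 8) / -12
  L_3(u) = (u - 1)(u - 3)(u - 4) / 140
Then h(u) = -9·L_0(u) - 91·L_1(u) - 204·L_2(u) - 1556·L_3(u).
Expanding and collecting terms gives h(u) = -3u³ - 2u - 4.
Check: h(8) = -1556. ✓

h(u) = -3u^3 - 2u - 4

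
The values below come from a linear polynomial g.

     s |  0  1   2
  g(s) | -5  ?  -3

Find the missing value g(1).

The 2 known points determine the degree-1 polynomial uniquely.
Write g(s) = as + b. Substituting each data point gives a linear system:
  b = -5
  2a + b = -3
Solving the system yields a = 1, b = -5.
So g(s) = s - 5.
Then g(1) = -4.

-4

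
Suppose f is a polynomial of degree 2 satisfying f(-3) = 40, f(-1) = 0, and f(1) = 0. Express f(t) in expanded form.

f(t) = 5t^2 - 5

Using the Lagrange interpolation formula with nodes -3, -1, 1:
  L_0(t) = (t + 1)(t - 1) / 8
  L_1(t) = (t + 3)(t - 1) / -4
  L_2(t) = (t + 3)(t + 1) / 8
Then f(t) = 40·L_0(t) + 0·L_1(t) + 0·L_2(t).
Expanding and collecting terms gives f(t) = 5t^2 - 5.
Check: f(-3) = 40. ✓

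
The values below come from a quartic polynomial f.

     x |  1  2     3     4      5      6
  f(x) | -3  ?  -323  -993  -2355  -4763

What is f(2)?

On equispaced nodes a degree-4 polynomial has vanishing fifth forward difference, so
  - f(1) + 5·f(2) - 10·f(3) + 10·f(4) - 5·f(5) + f(6) = 0.
Substituting the known values and solving for f(2):
  5·f(2) = -315
  f(2) = -63.

-63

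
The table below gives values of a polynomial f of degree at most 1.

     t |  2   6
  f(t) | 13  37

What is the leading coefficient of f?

6

Write f(t) = at + b. Substituting each data point gives a linear system:
  2a + b = 13
  6a + b = 37
Solving the system yields a = 6, b = 1.
So f(t) = 6t + 1.
The leading coefficient is 6.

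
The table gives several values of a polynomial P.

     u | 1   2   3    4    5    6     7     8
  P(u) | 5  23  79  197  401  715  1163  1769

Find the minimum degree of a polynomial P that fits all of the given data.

Forward differences of the values at u = 1, 2, 3, 4, 5, 6, 7, 8:
  P  : 5  23  79  197  401  715  1163  1769
  Δ  : 18  56  118  204  314  448  606
  Δ^2: 38  62  86  110  134  158
  Δ^3: 24  24  24  24  24
  Δ^4: 0  0  0  0
  Δ^5: 0  0  0
  Δ^6: 0  0
  Δ^7: 0
The third differences are constant (24) and nonzero, while all higher differences vanish, so the minimal degree is 3.

3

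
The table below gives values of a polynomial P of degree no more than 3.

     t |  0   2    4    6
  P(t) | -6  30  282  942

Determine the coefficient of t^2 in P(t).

Write P(t) = at^3 + bt^2 + ct + d. Substituting each data point gives a linear system:
  d = -6
  8a + 4b + 2c + d = 30
  64a + 16b + 4c + d = 282
  216a + 36b + 6c + d = 942
Solving the system yields a = 4, b = 3, c = -4, d = -6.
So P(t) = 4t^3 + 3t^2 - 4t - 6.
The coefficient of t^2 is 3.

3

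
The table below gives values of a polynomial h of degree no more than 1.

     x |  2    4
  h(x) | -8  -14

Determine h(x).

Using the Lagrange interpolation formula with nodes 2, 4:
  L_0(x) = (x - 4) / -2
  L_1(x) = (x - 2) / 2
Then h(x) = -8·L_0(x) - 14·L_1(x).
Expanding and collecting terms gives h(x) = -3x - 2.
Check: h(2) = -8. ✓

h(x) = -3x - 2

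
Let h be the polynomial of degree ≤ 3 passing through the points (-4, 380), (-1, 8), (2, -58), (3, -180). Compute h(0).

Using the Lagrange interpolation formula with nodes -4, -1, 2, 3:
  L_0(u) = (u + 1)(u - 2)(u - 3) / -126
  L_1(u) = (u + 4)(u - 2)(u - 3) / 36
  L_2(u) = (u + 4)(u + 1)(u - 3) / -18
  L_3(u) = (u + 4)(u + 1)(u - 2) / 28
Then h(u) = 380·L_0(u) + 8·L_1(u) - 58·L_2(u) - 180·L_3(u).
Expanding and collecting terms gives h(u) = -6u³ - u² - 3u.
Evaluating at u = 0: h(0) = 0.

0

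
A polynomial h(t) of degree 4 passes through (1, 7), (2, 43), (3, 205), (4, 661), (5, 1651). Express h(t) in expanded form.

h(t) = 3t^4 - 2t^3 + 5t + 1

Write h(t) = at^4 + bt^3 + ct^2 + dt + e. Substituting each data point gives a linear system:
  a + b + c + d + e = 7
  16a + 8b + 4c + 2d + e = 43
  81a + 27b + 9c + 3d + e = 205
  256a + 64b + 16c + 4d + e = 661
  625a + 125b + 25c + 5d + e = 1651
Solving the system yields a = 3, b = -2, c = 0, d = 5, e = 1.
So h(t) = 3t^4 - 2t^3 + 5t + 1.
Check: h(1) = 7. ✓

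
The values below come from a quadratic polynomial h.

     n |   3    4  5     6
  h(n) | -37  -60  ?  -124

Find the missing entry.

-89

On equispaced nodes a degree-2 polynomial has vanishing third forward difference, so
  - h(3) + 3·h(4) - 3·h(5) + h(6) = 0.
Substituting the known values and solving for h(5):
  -3·h(5) = 267
  h(5) = -89.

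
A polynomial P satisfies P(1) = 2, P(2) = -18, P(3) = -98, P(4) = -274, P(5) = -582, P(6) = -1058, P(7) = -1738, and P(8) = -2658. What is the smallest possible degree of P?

3

Forward differences of the values at x = 1, 2, 3, 4, 5, 6, 7, 8:
  P  : 2  -18  -98  -274  -582  -1058  -1738  -2658
  Δ  : -20  -80  -176  -308  -476  -680  -920
  Δ^2: -60  -96  -132  -168  -204  -240
  Δ^3: -36  -36  -36  -36  -36
  Δ^4: 0  0  0  0
  Δ^5: 0  0  0
  Δ^6: 0  0
  Δ^7: 0
The third differences are constant (-36) and nonzero, while all higher differences vanish, so the minimal degree is 3.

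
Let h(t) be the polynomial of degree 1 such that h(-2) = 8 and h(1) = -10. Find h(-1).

2

Write h(t) = at + b. Substituting each data point gives a linear system:
  -2a + b = 8
  a + b = -10
Solving the system yields a = -6, b = -4.
So h(t) = -6t - 4.
Then h(-1) = 2.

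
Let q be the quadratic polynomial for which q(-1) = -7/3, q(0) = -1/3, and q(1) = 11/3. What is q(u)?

q(u) = u^2 + 3u - 1/3

Using the Lagrange interpolation formula with nodes -1, 0, 1:
  L_0(u) = u(u - 1) / 2
  L_1(u) = (u + 1)(u - 1) / -1
  L_2(u) = (u + 1)u / 2
Then q(u) = -7/3·L_0(u) - 1/3·L_1(u) + 11/3·L_2(u).
Expanding and collecting terms gives q(u) = u² + 3u - 1/3.
Check: q(1) = 11/3. ✓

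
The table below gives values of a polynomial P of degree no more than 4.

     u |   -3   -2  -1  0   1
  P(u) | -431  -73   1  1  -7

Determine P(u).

Write P(u) = au^4 + bu^3 + cu^2 + du + e. Substituting each data point gives a linear system:
  81a - 27b + 9c - 3d + e = -431
  16a - 8b + 4c - 2d + e = -73
  a - b + c - d + e = 1
  e = 1
  a + b + c + d + e = -7
Solving the system yields a = -6, b = -1, c = 2, d = -3, e = 1.
So P(u) = -6u⁴ - u³ + 2u² - 3u + 1.
Check: P(-2) = -73. ✓

P(u) = -6u^4 - u^3 + 2u^2 - 3u + 1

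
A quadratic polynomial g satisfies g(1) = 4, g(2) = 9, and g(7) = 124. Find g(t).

Write g(t) = at^2 + bt + c. Substituting each data point gives a linear system:
  a + b + c = 4
  4a + 2b + c = 9
  49a + 7b + c = 124
Solving the system yields a = 3, b = -4, c = 5.
So g(t) = 3t^2 - 4t + 5.
Check: g(7) = 124. ✓

g(t) = 3t^2 - 4t + 5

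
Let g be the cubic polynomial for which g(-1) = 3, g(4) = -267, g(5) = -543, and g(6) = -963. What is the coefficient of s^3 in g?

Write g(s) = as^3 + bs^2 + cs + d. Substituting each data point gives a linear system:
  -a + b - c + d = 3
  64a + 16b + 4c + d = -267
  125a + 25b + 5c + d = -543
  216a + 36b + 6c + d = -963
Solving the system yields a = -5, b = 3, c = 2, d = -3.
So g(s) = -5s^3 + 3s^2 + 2s - 3.
The leading coefficient is -5.

-5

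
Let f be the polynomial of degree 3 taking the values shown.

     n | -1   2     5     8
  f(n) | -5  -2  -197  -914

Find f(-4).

Write f(n) = an^3 + bn^2 + cn + d. Substituting each data point gives a linear system:
  -a + b - c + d = -5
  8a + 4b + 2c + d = -2
  125a + 25b + 5c + d = -197
  512a + 64b + 8c + d = -914
Solving the system yields a = -2, b = 1, c = 6, d = -2.
So f(n) = -2n^3 + n^2 + 6n - 2.
Then f(-4) = 118.

118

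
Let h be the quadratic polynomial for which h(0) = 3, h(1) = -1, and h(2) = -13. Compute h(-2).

Using the Lagrange interpolation formula with nodes 0, 1, 2:
  L_0(x) = (x - 1)(x - 2) / 2
  L_1(x) = x(x - 2) / -1
  L_2(x) = x(x - 1) / 2
Then h(x) = 3·L_0(x) - 1·L_1(x) - 13·L_2(x).
Expanding and collecting terms gives h(x) = -4x² + 3.
Evaluating at x = -2: h(-2) = -13.

-13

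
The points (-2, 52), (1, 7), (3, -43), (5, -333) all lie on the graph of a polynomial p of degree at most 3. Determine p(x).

Using the Lagrange interpolation formula with nodes -2, 1, 3, 5:
  L_0(x) = (x - 1)(x - 3)(x - 5) / -105
  L_1(x) = (x + 2)(x - 3)(x - 5) / 24
  L_2(x) = (x + 2)(x - 1)(x - 5) / -20
  L_3(x) = (x + 2)(x - 1)(x - 3) / 56
Then p(x) = 52·L_0(x) + 7·L_1(x) - 43·L_2(x) - 333·L_3(x).
Expanding and collecting terms gives p(x) = -4x^3 + 6x^2 + 3x + 2.
Check: p(3) = -43. ✓

p(x) = -4x^3 + 6x^2 + 3x + 2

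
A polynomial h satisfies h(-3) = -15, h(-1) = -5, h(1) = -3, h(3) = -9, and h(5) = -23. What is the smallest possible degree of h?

2

Forward differences of the values at t = -3, -1, 1, 3, 5:
  h  : -15  -5  -3  -9  -23
  Δ  : 10  2  -6  -14
  Δ^2: -8  -8  -8
  Δ^3: 0  0
  Δ^4: 0
The second differences are constant (-8) and nonzero, while all higher differences vanish, so the minimal degree is 2.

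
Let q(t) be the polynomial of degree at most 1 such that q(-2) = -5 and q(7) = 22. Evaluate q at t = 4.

13

Using the Lagrange interpolation formula with nodes -2, 7:
  L_0(t) = (t - 7) / -9
  L_1(t) = (t + 2) / 9
Then q(t) = -5·L_0(t) + 22·L_1(t).
Expanding and collecting terms gives q(t) = 3t + 1.
Evaluating at t = 4: q(4) = 13.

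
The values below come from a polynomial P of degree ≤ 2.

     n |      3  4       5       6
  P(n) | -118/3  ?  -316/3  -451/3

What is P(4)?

On equispaced nodes a degree-2 polynomial has vanishing third forward difference, so
  - P(3) + 3·P(4) - 3·P(5) + P(6) = 0.
Substituting the known values and solving for P(4):
  3·P(4) = -205
  P(4) = -205/3.

-205/3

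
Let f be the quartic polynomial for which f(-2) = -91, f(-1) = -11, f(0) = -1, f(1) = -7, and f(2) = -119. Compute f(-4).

-1397

Forward differences of the values at t = -2, -1, 0, 1, 2:
  f  : -91  -11  -1  -7  -119
  Δ  : 80  10  -6  -112
  Δ^2: -70  -16  -106
  Δ^3: 54  -90
  Δ^4: -144
The fourth differences are constant, confirming degree 4.
Interpolating (Newton forward form) and evaluating at t = -4 gives f(-4) = -1397.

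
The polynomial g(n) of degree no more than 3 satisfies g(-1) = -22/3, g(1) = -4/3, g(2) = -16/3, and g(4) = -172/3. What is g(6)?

Write g(n) = an^3 + bn^2 + cn + d. Substituting each data point gives a linear system:
  -a + b - c + d = -22/3
  a + b + c + d = -4/3
  8a + 4b + 2c + d = -16/3
  64a + 16b + 4c + d = -172/3
Solving the system yields a = -1, b = -1/3, c = 4, d = -4.
So g(n) = -n^3 - (1/3)n^2 + 4n - 4.
Then g(6) = -208.

-208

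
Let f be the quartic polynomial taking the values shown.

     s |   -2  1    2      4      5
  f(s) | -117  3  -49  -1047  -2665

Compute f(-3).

-529

Write f(s) = as^4 + bs^3 + cs^2 + ds + e. Substituting each data point gives a linear system:
  16a - 8b + 4c - 2d + e = -117
  a + b + c + d + e = 3
  16a + 8b + 4c + 2d + e = -49
  256a + 64b + 16c + 4d + e = -1047
  625a + 125b + 25c + 5d + e = -2665
Solving the system yields a = -5, b = 4, c = -2, d = 1, e = 5.
So f(s) = -5s^4 + 4s^3 - 2s^2 + s + 5.
Then f(-3) = -529.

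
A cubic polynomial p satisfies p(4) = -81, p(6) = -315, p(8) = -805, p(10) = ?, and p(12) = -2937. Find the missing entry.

-1647

The 4 known points determine the degree-3 polynomial uniquely.
Write p(n) = an^3 + bn^2 + cn + d. Substituting each data point gives a linear system:
  64a + 16b + 4c + d = -81
  216a + 36b + 6c + d = -315
  512a + 64b + 8c + d = -805
  1728a + 144b + 12c + d = -2937
Solving the system yields a = -2, b = 4, c = -5, d = 3.
So p(n) = -2n^3 + 4n^2 - 5n + 3.
Then p(10) = -1647.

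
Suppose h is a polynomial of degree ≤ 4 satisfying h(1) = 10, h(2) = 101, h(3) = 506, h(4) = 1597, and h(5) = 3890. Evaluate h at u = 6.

8045

Using the Lagrange interpolation formula with nodes 1, 2, 3, 4, 5:
  L_0(u) = (u - 2)(u - 3)(u - 4)(u - 5) / 24
  L_1(u) = (u - 1)(u - 3)(u - 4)(u - 5) / -6
  L_2(u) = (u - 1)(u - 2)(u - 4)(u - 5) / 4
  L_3(u) = (u - 1)(u - 2)(u - 3)(u - 5) / -6
  L_4(u) = (u - 1)(u - 2)(u - 3)(u - 4) / 24
Then h(u) = 10·L_0(u) + 101·L_1(u) + 506·L_2(u) + 1597·L_3(u) + 3890·L_4(u).
Expanding and collecting terms gives h(u) = 6u^4 + 2u^3 - 5u^2 + 2u + 5.
Evaluating at u = 6: h(6) = 8045.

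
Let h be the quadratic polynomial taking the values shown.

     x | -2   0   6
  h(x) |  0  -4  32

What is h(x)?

h(x) = x^2 - 4

Using the Lagrange interpolation formula with nodes -2, 0, 6:
  L_0(x) = x(x - 6) / 16
  L_1(x) = (x + 2)(x - 6) / -12
  L_2(x) = (x + 2)x / 48
Then h(x) = 0·L_0(x) - 4·L_1(x) + 32·L_2(x).
Expanding and collecting terms gives h(x) = x^2 - 4.
Check: h(0) = -4. ✓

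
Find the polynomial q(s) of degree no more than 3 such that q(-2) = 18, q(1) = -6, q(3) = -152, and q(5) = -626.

q(s) = -4s^3 - 5s^2 - s + 4

Using the Lagrange interpolation formula with nodes -2, 1, 3, 5:
  L_0(s) = (s - 1)(s - 3)(s - 5) / -105
  L_1(s) = (s + 2)(s - 3)(s - 5) / 24
  L_2(s) = (s + 2)(s - 1)(s - 5) / -20
  L_3(s) = (s + 2)(s - 1)(s - 3) / 56
Then q(s) = 18·L_0(s) - 6·L_1(s) - 152·L_2(s) - 626·L_3(s).
Expanding and collecting terms gives q(s) = -4s³ - 5s² - s + 4.
Check: q(-2) = 18. ✓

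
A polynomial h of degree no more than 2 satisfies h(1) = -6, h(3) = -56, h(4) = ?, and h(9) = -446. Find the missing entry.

-96

The 3 known points determine the degree-2 polynomial uniquely.
Write h(s) = as^2 + bs + c. Substituting each data point gives a linear system:
  a + b + c = -6
  9a + 3b + c = -56
  81a + 9b + c = -446
Solving the system yields a = -5, b = -5, c = 4.
So h(s) = -5s^2 - 5s + 4.
Then h(4) = -96.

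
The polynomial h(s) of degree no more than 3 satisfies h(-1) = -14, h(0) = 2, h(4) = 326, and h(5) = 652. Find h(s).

h(s) = 6s^3 - 5s^2 + 5s + 2

Using the Lagrange interpolation formula with nodes -1, 0, 4, 5:
  L_0(s) = s(s - 4)(s - 5) / -30
  L_1(s) = (s + 1)(s - 4)(s - 5) / 20
  L_2(s) = (s + 1)s(s - 5) / -20
  L_3(s) = (s + 1)s(s - 4) / 30
Then h(s) = -14·L_0(s) + 2·L_1(s) + 326·L_2(s) + 652·L_3(s).
Expanding and collecting terms gives h(s) = 6s³ - 5s² + 5s + 2.
Check: h(4) = 326. ✓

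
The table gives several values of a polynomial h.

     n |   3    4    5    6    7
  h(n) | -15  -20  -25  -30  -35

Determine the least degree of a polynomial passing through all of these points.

1

Forward differences of the values at n = 3, 4, 5, 6, 7:
  h  : -15  -20  -25  -30  -35
  Δ  : -5  -5  -5  -5
  Δ^2: 0  0  0
  Δ^3: 0  0
  Δ^4: 0
The first differences are constant (-5) and nonzero, while all higher differences vanish, so the minimal degree is 1.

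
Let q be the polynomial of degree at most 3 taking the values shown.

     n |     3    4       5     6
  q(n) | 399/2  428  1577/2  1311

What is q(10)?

5621

Write q(n) = an^3 + bn^2 + cn + d. Substituting each data point gives a linear system:
  27a + 9b + 3c + d = 399/2
  64a + 16b + 4c + d = 428
  125a + 25b + 5c + d = 1577/2
  216a + 36b + 6c + d = 1311
Solving the system yields a = 5, b = 6, c = 3/2, d = 6.
So q(n) = 5n^3 + 6n^2 + (3/2)n + 6.
Then q(10) = 5621.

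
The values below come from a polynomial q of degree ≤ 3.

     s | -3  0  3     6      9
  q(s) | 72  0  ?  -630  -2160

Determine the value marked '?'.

On equispaced nodes a degree-3 polynomial has vanishing fourth forward difference, so
  q(-3) - 4·q(0) + 6·q(3) - 4·q(6) + q(9) = 0.
Substituting the known values and solving for q(3):
  6·q(3) = -432
  q(3) = -72.

-72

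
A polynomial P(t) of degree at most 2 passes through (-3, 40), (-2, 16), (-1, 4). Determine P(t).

Write P(t) = at^2 + bt + c. Substituting each data point gives a linear system:
  9a - 3b + c = 40
  4a - 2b + c = 16
  a - b + c = 4
Solving the system yields a = 6, b = 6, c = 4.
So P(t) = 6t^2 + 6t + 4.
Check: P(-3) = 40. ✓

P(t) = 6t^2 + 6t + 4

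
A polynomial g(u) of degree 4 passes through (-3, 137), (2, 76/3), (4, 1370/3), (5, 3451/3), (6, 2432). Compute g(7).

Write g(u) = au^4 + bu^3 + cu^2 + du + e. Substituting each data point gives a linear system:
  81a - 27b + 9c - 3d + e = 137
  16a + 8b + 4c + 2d + e = 76/3
  256a + 64b + 16c + 4d + e = 1370/3
  625a + 125b + 25c + 5d + e = 3451/3
  1296a + 216b + 36c + 6d + e = 2432
Solving the system yields a = 2, b = -1/3, c = -3, d = 3, e = 2.
So g(u) = 2u⁴ - (1/3)u³ - 3u² + 3u + 2.
Then g(7) = 13691/3.

13691/3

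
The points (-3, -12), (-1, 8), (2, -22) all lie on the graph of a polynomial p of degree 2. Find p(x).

p(x) = -4x^2 - 6x + 6

Write p(x) = ax^2 + bx + c. Substituting each data point gives a linear system:
  9a - 3b + c = -12
  a - b + c = 8
  4a + 2b + c = -22
Solving the system yields a = -4, b = -6, c = 6.
So p(x) = -4x² - 6x + 6.
Check: p(-3) = -12. ✓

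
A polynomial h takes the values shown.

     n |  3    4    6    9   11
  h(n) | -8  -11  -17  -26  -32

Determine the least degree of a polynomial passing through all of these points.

1

Divided differences on the nodes 3, 4, 6, 9, 11:
  order 0: -8  -11  -17  -26  -32
  order 1: -3  -3  -3  -3
  order 2: 0  0  0
  order 3: 0  0
  order 4: 0
The order-1 divided differences are all -3 (nonzero) and every higher order vanishes, so the data lies on a polynomial of degree exactly 1.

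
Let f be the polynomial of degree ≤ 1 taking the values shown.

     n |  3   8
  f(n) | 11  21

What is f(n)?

Write f(n) = an + b. Substituting each data point gives a linear system:
  3a + b = 11
  8a + b = 21
Solving the system yields a = 2, b = 5.
So f(n) = 2n + 5.
Check: f(8) = 21. ✓

f(n) = 2n + 5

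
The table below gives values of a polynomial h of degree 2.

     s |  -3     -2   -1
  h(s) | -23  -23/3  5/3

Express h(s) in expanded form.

h(s) = -3s^2 + (1/3)s + 5

Using the Lagrange interpolation formula with nodes -3, -2, -1:
  L_0(s) = (s + 2)(s + 1) / 2
  L_1(s) = (s + 3)(s + 1) / -1
  L_2(s) = (s + 3)(s + 2) / 2
Then h(s) = -23·L_0(s) - 23/3·L_1(s) + 5/3·L_2(s).
Expanding and collecting terms gives h(s) = -3s^2 + (1/3)s + 5.
Check: h(-1) = 5/3. ✓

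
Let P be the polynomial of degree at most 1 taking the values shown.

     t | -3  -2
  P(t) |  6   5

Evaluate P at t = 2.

Write P(t) = at + b. Substituting each data point gives a linear system:
  -3a + b = 6
  -2a + b = 5
Solving the system yields a = -1, b = 3.
So P(t) = -t + 3.
Then P(2) = 1.

1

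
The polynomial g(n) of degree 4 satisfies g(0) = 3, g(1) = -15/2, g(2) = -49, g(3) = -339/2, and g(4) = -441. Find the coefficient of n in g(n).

-5

Write g(n) = an^4 + bn^3 + cn^2 + dn + e. Substituting each data point gives a linear system:
  e = 3
  a + b + c + d + e = -15/2
  16a + 8b + 4c + 2d + e = -49
  81a + 27b + 9c + 3d + e = -339/2
  256a + 64b + 16c + 4d + e = -441
Solving the system yields a = -1, b = -2, c = -5/2, d = -5, e = 3.
So g(n) = -n⁴ - 2n³ - (5/2)n² - 5n + 3.
The coefficient of n is -5.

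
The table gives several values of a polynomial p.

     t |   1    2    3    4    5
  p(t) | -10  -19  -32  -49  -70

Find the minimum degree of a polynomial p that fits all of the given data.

2

Forward differences of the values at t = 1, 2, 3, 4, 5:
  p  : -10  -19  -32  -49  -70
  Δ  : -9  -13  -17  -21
  Δ^2: -4  -4  -4
  Δ^3: 0  0
  Δ^4: 0
The second differences are constant (-4) and nonzero, while all higher differences vanish, so the minimal degree is 2.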